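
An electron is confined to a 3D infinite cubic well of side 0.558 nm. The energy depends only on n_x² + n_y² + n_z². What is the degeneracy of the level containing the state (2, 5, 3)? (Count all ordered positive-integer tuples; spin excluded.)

The level has n_x² + n_y² + n_z² = 38. The ordered positive-integer solutions are (1, 1, 6), (1, 6, 1), (2, 3, 5), (2, 5, 3), (3, 2, 5), (3, 5, 2), (5, 2, 3), (5, 3, 2), (6, 1, 1).
That gives 9 states.

degeneracy = 9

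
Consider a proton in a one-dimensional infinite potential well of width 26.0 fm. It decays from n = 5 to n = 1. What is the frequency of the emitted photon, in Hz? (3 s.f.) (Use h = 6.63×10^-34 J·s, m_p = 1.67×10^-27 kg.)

f = 1.76×10^21 Hz

E_1 = h²/(8m_pL²) = 4.867×10^-14 J and ΔE = (5² − 1²)E_1 = 1.168×10^-12 J.
f = ΔE/h = 1.168×10^-12/6.63×10^-34 = 1.76×10^21 Hz.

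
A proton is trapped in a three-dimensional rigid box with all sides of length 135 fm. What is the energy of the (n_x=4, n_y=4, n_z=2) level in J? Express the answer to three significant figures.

For a 3D rectangular well E = (h²/8m_p)·Σ n_i²/L_i² = (6.626×10^-34)²/(8·1.673×10^-27) · [4²/(135 fm)² + 4²/(135 fm)² + 2²/(135 fm)²].
Evaluating gives E = 6.48×10^-14 J.

E = 6.48×10^-14 J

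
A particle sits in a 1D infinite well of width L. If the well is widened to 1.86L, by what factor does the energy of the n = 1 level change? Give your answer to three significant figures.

0.289

E_n ∝ 1/L², so the energy scales by 1/1.86² = 0.289.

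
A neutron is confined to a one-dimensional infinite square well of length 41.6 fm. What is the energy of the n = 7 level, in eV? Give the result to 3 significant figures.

E_7 = 5.79×10^6 eV

For an infinite well E_n = n²h²/(8m_nL²), so E_1 = h²/(8m_nL²) = (6.626×10^-34)²/(8·1.675×10^-27·(4.16×10^-14 m)²) = 1.893×10^-14 J.
Then E_7 = 7²·E_1 = 49·1.893×10^-14 J = 9.276×10^-13 J.
Converting, E_7 = 9.276×10^-13 J / (1.602×10^-19 J/eV) = 5.79×10^6 eV.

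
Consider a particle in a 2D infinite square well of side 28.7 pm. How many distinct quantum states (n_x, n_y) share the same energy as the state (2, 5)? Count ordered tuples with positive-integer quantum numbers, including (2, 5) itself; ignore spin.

The level has n_x² + n_y² = 29. The ordered positive-integer solutions are (2, 5), (5, 2).
That gives 2 states.

degeneracy = 2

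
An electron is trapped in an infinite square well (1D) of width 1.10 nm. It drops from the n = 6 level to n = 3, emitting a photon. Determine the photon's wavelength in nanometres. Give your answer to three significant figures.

E_1 = h²/(8m_eL²) = 4.979×10^-20 J, so ΔE = (6² − 3²)E_1 = 1.344×10^-18 J.
λ = hc/ΔE = (6.626×10^-34·2.998×10^8)/1.344×10^-18 = 1.48×10^-7 m = 148 nm.

λ = 148 nm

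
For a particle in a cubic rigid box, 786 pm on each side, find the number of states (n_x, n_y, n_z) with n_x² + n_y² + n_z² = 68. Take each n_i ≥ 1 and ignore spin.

degeneracy = 3

The level has n_x² + n_y² + n_z² = 68. The ordered positive-integer solutions are (4, 4, 6), (4, 6, 4), (6, 4, 4).
That gives 3 states.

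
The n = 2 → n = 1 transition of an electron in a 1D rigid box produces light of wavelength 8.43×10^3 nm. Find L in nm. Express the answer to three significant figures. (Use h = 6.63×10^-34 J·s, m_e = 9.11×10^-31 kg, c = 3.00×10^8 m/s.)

The photon carries ΔE = hc/λ = 6.63×10^-34·3.00×10^8/8.43×10^-6 m = 2.359×10^-20 J.
Since ΔE = (2² − 1²)E_1, E_1 = 7.863×10^-21 J, and L = h/√(8m_eE_1) = 2.77×10^-9 m = 2.77 nm.

L = 2.77 nm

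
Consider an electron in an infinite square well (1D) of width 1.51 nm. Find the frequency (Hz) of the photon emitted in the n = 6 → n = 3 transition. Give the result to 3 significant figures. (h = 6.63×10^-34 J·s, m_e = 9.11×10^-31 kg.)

f = 1.08×10^15 Hz

E_1 = h²/(8m_eL²) = 2.645×10^-20 J and ΔE = (6² − 3²)E_1 = 7.141×10^-19 J.
f = ΔE/h = 7.141×10^-19/6.63×10^-34 = 1.08×10^15 Hz.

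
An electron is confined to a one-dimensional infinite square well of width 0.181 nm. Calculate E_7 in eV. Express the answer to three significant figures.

For an infinite well E_n = n²h²/(8m_eL²), so E_1 = h²/(8m_eL²) = (6.626×10^-34)²/(8·9.109×10^-31·(1.81×10^-10 m)²) = 1.839×10^-18 J.
Then E_7 = 7²·E_1 = 49·1.839×10^-18 J = 9.011×10^-17 J.
Converting, E_7 = 9.011×10^-17 J / (1.602×10^-19 J/eV) = 562 eV.

E_7 = 562 eV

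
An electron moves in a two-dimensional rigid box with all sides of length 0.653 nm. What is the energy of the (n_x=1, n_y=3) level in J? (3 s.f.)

E = 1.41×10^-18 J

For a 2D rectangular well E = (h²/8m_e)·Σ n_i²/L_i² = (6.626×10^-34)²/(8·9.109×10^-31) · [1²/(0.653 nm)² + 3²/(0.653 nm)²].
Evaluating gives E = 1.41×10^-18 J.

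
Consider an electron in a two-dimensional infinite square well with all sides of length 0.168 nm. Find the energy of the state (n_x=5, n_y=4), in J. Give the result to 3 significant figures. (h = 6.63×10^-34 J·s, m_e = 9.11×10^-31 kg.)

E = 8.76×10^-17 J

For a 2D rectangular well E = (h²/8m_e)·Σ n_i²/L_i² = (6.63×10^-34)²/(8·9.11×10^-31) · [5²/(0.168 nm)² + 4²/(0.168 nm)²].
Evaluating gives E = 8.76×10^-17 J.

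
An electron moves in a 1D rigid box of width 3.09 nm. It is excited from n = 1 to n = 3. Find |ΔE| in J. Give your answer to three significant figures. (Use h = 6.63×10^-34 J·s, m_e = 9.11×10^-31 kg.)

|ΔE| = 5.05×10^-20 J

E_1 = h²/(8m_eL²) = 6.317×10^-21 J.
|ΔE| = |1² − 3²|·E_1 = 8·6.317×10^-21 J = 5.05×10^-20 J.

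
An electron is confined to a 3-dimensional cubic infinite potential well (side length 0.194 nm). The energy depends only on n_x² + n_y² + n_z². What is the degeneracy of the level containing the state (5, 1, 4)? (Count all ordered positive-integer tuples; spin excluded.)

degeneracy = 6

The level has n_x² + n_y² + n_z² = 42. The ordered positive-integer solutions are (1, 4, 5), (1, 5, 4), (4, 1, 5), (4, 5, 1), (5, 1, 4), (5, 4, 1).
That gives 6 states.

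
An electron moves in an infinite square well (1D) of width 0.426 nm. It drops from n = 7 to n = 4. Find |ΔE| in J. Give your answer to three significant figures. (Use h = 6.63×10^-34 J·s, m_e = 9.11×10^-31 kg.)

|ΔE| = 1.10×10^-17 J

E_1 = h²/(8m_eL²) = 3.324×10^-19 J.
|ΔE| = |7² − 4²|·E_1 = 33·3.324×10^-19 J = 1.10×10^-17 J.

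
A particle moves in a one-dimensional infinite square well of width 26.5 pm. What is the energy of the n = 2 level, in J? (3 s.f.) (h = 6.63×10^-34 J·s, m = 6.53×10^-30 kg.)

E_2 = 4.79×10^-17 J

For an infinite well E_n = n²h²/(8mL²), so E_1 = h²/(8mL²) = (6.63×10^-34)²/(8·6.53×10^-30·(2.65×10^-11 m)²) = 1.198×10^-17 J.
Then E_2 = 2²·E_1 = 4·1.198×10^-17 J = 4.79×10^-17 J.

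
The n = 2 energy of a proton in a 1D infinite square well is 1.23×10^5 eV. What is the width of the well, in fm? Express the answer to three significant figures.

L = 81.6 fm

From E_n = n²h²/(8m_pL²), L = n·h/√(8m_pE_n).
E_2 = 1.23×10^5 eV = 1.970×10^-14 J, so L = 2·6.626×10^-34/√(8·1.673×10^-27·1.970×10^-14) = 8.16×10^-14 m = 81.6 fm.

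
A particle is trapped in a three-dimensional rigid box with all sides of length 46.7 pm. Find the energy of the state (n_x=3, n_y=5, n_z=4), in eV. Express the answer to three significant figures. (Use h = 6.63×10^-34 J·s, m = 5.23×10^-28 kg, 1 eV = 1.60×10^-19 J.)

For a 3D rectangular well E = (h²/8m)·Σ n_i²/L_i² = (6.63×10^-34)²/(8·5.23×10^-28) · [3²/(46.7 pm)² + 5²/(46.7 pm)² + 4²/(46.7 pm)²].
Evaluating gives E = 2.409×10^-18 J = 15.1 eV.

E = 15.1 eV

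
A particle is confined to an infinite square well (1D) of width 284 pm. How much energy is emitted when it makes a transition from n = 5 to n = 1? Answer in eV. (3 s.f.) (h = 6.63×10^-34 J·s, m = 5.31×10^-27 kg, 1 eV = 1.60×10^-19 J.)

|ΔE| = 0.0192 eV

E_1 = h²/(8mL²) = 1.283×10^-22 J.
|ΔE| = |5² − 1²|·E_1 = 24·1.283×10^-22 J = 3.079×10^-21 J = 0.0192 eV.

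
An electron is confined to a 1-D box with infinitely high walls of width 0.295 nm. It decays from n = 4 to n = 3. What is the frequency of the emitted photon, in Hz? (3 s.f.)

f = 7.31×10^15 Hz

E_1 = h²/(8m_eL²) = 6.923×10^-19 J and ΔE = (4² − 3²)E_1 = 4.846×10^-18 J.
f = ΔE/h = 4.846×10^-18/6.626×10^-34 = 7.31×10^15 Hz.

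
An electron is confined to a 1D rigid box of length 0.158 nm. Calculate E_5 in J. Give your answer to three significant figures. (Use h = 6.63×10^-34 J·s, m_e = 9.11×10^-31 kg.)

E_5 = 6.04×10^-17 J

For an infinite well E_n = n²h²/(8m_eL²), so E_1 = h²/(8m_eL²) = (6.63×10^-34)²/(8·9.11×10^-31·(1.58×10^-10 m)²) = 2.416×10^-18 J.
Then E_5 = 5²·E_1 = 25·2.416×10^-18 J = 6.04×10^-17 J.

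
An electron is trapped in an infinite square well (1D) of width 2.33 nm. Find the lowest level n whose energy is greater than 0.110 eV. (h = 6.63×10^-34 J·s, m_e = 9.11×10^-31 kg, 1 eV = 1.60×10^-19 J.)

n = 2

E_1 = h²/(8m_eL²) = 1.111×10^-20 J = 0.06944 eV.
Need n² > 0.110/0.06944 = 1.584, i.e. n > 1.259.
The smallest integer satisfying this is n = 2.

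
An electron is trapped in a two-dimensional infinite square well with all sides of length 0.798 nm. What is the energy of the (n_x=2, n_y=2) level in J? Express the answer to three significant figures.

For a 2D rectangular well E = (h²/8m_e)·Σ n_i²/L_i² = (6.626×10^-34)²/(8·9.109×10^-31) · [2²/(0.798 nm)² + 2²/(0.798 nm)²].
Evaluating gives E = 7.57×10^-19 J.

E = 7.57×10^-19 J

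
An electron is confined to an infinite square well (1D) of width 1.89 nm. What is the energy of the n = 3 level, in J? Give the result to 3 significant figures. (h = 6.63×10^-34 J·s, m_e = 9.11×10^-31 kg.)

For an infinite well E_n = n²h²/(8m_eL²), so E_1 = h²/(8m_eL²) = (6.63×10^-34)²/(8·9.11×10^-31·(1.89×10^-9 m)²) = 1.688×10^-20 J.
Then E_3 = 3²·E_1 = 9·1.688×10^-20 J = 1.52×10^-19 J.

E_3 = 1.52×10^-19 J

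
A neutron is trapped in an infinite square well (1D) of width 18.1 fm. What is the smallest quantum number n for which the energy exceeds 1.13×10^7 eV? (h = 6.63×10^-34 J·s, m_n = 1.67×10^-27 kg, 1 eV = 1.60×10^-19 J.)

E_1 = h²/(8m_nL²) = 1.004×10^-13 J = 6.275×10^5 eV.
Need n² > 1.13×10^7/6.275×10^5 = 18.01, i.e. n > 4.244.
The smallest integer satisfying this is n = 5.

n = 5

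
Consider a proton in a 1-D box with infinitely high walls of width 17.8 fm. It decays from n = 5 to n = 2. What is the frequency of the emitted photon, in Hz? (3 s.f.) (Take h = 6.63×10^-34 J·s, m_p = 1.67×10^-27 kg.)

E_1 = h²/(8m_pL²) = 1.038×10^-13 J and ΔE = (5² − 2²)E_1 = 2.180×10^-12 J.
f = ΔE/h = 2.180×10^-12/6.63×10^-34 = 3.29×10^21 Hz.

f = 3.29×10^21 Hz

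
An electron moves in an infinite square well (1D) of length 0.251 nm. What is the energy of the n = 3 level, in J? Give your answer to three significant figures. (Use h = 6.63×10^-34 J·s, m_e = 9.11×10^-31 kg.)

E_3 = 8.62×10^-18 J

For an infinite well E_n = n²h²/(8m_eL²), so E_1 = h²/(8m_eL²) = (6.63×10^-34)²/(8·9.11×10^-31·(2.51×10^-10 m)²) = 9.574×10^-19 J.
Then E_3 = 3²·E_1 = 9·9.574×10^-19 J = 8.62×10^-18 J.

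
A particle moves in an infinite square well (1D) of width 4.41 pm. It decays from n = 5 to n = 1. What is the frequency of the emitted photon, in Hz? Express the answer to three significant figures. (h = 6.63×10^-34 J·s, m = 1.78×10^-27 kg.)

f = 5.75×10^16 Hz

E_1 = h²/(8mL²) = 1.587×10^-18 J and ΔE = (5² − 1²)E_1 = 3.809×10^-17 J.
f = ΔE/h = 3.809×10^-17/6.63×10^-34 = 5.75×10^16 Hz.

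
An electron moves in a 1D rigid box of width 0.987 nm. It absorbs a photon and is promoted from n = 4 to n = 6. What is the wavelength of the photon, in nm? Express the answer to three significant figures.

E_1 = h²/(8m_eL²) = 6.185×10^-20 J, so ΔE = (6² − 4²)E_1 = 1.237×10^-18 J.
λ = hc/ΔE = (6.626×10^-34·2.998×10^8)/1.237×10^-18 = 1.61×10^-7 m = 161 nm.

λ = 161 nm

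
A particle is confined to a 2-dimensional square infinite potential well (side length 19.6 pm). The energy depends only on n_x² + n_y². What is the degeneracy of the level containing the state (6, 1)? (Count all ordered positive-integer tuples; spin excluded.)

The level has n_x² + n_y² = 37. The ordered positive-integer solutions are (1, 6), (6, 1).
That gives 2 states.

degeneracy = 2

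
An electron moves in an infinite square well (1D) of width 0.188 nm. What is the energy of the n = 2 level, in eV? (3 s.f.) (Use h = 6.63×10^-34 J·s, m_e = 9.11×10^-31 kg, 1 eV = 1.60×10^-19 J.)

For an infinite well E_n = n²h²/(8m_eL²), so E_1 = h²/(8m_eL²) = (6.63×10^-34)²/(8·9.11×10^-31·(1.88×10^-10 m)²) = 1.706×10^-18 J.
Then E_2 = 2²·E_1 = 4·1.706×10^-18 J = 6.824×10^-18 J.
Converting, E_2 = 6.824×10^-18 J / (1.60×10^-19 J/eV) = 42.7 eV.

E_2 = 42.7 eV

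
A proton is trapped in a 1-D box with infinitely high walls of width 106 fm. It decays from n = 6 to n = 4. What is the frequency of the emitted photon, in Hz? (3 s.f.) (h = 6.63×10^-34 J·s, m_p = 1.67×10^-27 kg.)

E_1 = h²/(8m_pL²) = 2.928×10^-15 J and ΔE = (6² − 4²)E_1 = 5.856×10^-14 J.
f = ΔE/h = 5.856×10^-14/6.63×10^-34 = 8.83×10^19 Hz.

f = 8.83×10^19 Hz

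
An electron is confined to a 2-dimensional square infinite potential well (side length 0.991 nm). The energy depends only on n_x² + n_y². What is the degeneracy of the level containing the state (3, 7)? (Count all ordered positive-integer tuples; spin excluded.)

degeneracy = 2

The level has n_x² + n_y² = 58. The ordered positive-integer solutions are (3, 7), (7, 3).
That gives 2 states.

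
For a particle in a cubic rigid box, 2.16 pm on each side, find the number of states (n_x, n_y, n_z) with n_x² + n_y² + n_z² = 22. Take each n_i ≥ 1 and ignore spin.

The level has n_x² + n_y² + n_z² = 22. The ordered positive-integer solutions are (2, 3, 3), (3, 2, 3), (3, 3, 2).
That gives 3 states.

degeneracy = 3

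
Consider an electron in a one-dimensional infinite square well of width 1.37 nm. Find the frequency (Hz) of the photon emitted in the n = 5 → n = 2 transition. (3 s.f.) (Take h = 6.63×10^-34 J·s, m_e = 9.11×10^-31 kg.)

f = 1.02×10^15 Hz

E_1 = h²/(8m_eL²) = 3.213×10^-20 J and ΔE = (5² − 2²)E_1 = 6.747×10^-19 J.
f = ΔE/h = 6.747×10^-19/6.63×10^-34 = 1.02×10^15 Hz.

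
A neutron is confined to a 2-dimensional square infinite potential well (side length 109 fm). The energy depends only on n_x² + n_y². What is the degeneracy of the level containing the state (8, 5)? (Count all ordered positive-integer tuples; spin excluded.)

degeneracy = 2

The level has n_x² + n_y² = 89. The ordered positive-integer solutions are (5, 8), (8, 5).
That gives 2 states.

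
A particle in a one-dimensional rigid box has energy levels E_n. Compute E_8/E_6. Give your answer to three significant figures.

E_n ∝ n², so E_8/E_6 = 8²/6² = 64/36 = 1.78.

1.78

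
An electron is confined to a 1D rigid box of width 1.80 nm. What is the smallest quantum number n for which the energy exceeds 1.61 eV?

n = 4

E_1 = h²/(8m_eL²) = 1.860×10^-20 J = 0.1161 eV.
Need n² > 1.61/0.1161 = 13.87, i.e. n > 3.724.
The smallest integer satisfying this is n = 4.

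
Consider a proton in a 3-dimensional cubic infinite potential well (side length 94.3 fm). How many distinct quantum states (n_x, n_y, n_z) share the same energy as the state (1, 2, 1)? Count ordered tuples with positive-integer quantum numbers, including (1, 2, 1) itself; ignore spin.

The level has n_x² + n_y² + n_z² = 6. The ordered positive-integer solutions are (1, 1, 2), (1, 2, 1), (2, 1, 1).
That gives 3 states.

degeneracy = 3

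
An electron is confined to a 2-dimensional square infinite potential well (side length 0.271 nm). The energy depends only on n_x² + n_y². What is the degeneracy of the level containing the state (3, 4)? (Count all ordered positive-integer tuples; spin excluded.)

degeneracy = 2

The level has n_x² + n_y² = 25. The ordered positive-integer solutions are (3, 4), (4, 3).
That gives 2 states.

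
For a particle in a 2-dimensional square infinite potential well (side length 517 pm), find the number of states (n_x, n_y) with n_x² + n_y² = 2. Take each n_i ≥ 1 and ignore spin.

degeneracy = 1

The level has n_x² + n_y² = 2. The ordered positive-integer solutions are (1, 1).
That gives 1 state.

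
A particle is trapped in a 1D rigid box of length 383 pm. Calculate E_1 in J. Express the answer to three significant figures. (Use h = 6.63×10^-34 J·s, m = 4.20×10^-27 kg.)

E_1 = 8.92×10^-23 J

For an infinite well E_n = n²h²/(8mL²), so E_1 = h²/(8mL²) = (6.63×10^-34)²/(8·4.20×10^-27·(3.83×10^-10 m)²) = 8.918×10^-23 J.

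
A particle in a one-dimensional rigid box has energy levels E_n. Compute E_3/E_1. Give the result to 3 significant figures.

9.00

E_n ∝ n², so E_3/E_1 = 3²/1² = 9/1 = 9.00.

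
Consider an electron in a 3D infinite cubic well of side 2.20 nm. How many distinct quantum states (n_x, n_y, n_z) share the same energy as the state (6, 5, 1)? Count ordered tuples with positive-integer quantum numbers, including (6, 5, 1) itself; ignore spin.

The level has n_x² + n_y² + n_z² = 62. The ordered positive-integer solutions are (1, 5, 6), (1, 6, 5), (2, 3, 7), (2, 7, 3), (3, 2, 7), (3, 7, 2), (5, 1, 6), (5, 6, 1), (6, 1, 5), (6, 5, 1), (7, 2, 3), (7, 3, 2).
That gives 12 states.

degeneracy = 12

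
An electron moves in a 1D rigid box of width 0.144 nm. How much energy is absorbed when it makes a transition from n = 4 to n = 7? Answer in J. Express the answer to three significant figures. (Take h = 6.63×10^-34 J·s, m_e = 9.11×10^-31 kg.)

|ΔE| = 9.60×10^-17 J

E_1 = h²/(8m_eL²) = 2.909×10^-18 J.
|ΔE| = |4² − 7²|·E_1 = 33·2.909×10^-18 J = 9.60×10^-17 J.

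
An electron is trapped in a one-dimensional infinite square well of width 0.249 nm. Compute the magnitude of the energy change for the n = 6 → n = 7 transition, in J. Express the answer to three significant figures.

|ΔE| = 1.26×10^-17 J

E_1 = h²/(8m_eL²) = 9.717×10^-19 J.
|ΔE| = |6² − 7²|·E_1 = 13·9.717×10^-19 J = 1.26×10^-17 J.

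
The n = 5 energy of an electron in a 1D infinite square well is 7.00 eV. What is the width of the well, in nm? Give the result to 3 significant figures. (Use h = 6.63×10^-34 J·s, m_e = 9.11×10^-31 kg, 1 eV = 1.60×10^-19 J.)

L = 1.16 nm

From E_n = n²h²/(8m_eL²), L = n·h/√(8m_eE_n).
E_5 = 7.00 eV = 1.120×10^-18 J, so L = 5·6.63×10^-34/√(8·9.11×10^-31·1.120×10^-18) = 1.16×10^-9 m = 1.16 nm.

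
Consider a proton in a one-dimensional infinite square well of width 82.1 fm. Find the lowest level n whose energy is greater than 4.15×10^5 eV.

E_1 = h²/(8m_pL²) = 4.867×10^-15 J = 3.038×10^4 eV.
Need n² > 4.15×10^5/3.038×10^4 = 13.66, i.e. n > 3.696.
The smallest integer satisfying this is n = 4.

n = 4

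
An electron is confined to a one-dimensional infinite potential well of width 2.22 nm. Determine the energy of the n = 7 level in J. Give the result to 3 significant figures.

E_7 = 5.99×10^-19 J

For an infinite well E_n = n²h²/(8m_eL²), so E_1 = h²/(8m_eL²) = (6.626×10^-34)²/(8·9.109×10^-31·(2.22×10^-9 m)²) = 1.222×10^-20 J.
Then E_7 = 7²·E_1 = 49·1.222×10^-20 J = 5.99×10^-19 J.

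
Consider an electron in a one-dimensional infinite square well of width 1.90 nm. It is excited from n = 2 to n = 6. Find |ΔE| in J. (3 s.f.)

E_1 = h²/(8m_eL²) = 1.669×10^-20 J.
|ΔE| = |2² − 6²|·E_1 = 32·1.669×10^-20 J = 5.34×10^-19 J.

|ΔE| = 5.34×10^-19 J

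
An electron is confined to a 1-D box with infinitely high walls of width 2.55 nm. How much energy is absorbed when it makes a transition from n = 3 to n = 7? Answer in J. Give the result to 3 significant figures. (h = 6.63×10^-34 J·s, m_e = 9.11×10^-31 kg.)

E_1 = h²/(8m_eL²) = 9.276×10^-21 J.
|ΔE| = |3² − 7²|·E_1 = 40·9.276×10^-21 J = 3.71×10^-19 J.

|ΔE| = 3.71×10^-19 J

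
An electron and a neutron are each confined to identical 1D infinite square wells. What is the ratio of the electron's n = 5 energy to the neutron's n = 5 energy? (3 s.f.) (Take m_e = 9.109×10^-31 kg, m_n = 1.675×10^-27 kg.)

1.84×10^3

E_n ∝ 1/m at fixed n and L, so the ratio is m_n/m_e = 1.675×10^-27/9.109×10^-31 = 1.84×10^3.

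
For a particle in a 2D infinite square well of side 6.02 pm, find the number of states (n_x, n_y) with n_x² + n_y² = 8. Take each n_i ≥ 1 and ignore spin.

The level has n_x² + n_y² = 8. The ordered positive-integer solutions are (2, 2).
That gives 1 state.

degeneracy = 1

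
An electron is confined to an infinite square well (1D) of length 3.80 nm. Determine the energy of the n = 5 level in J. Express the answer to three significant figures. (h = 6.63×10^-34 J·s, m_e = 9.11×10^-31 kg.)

For an infinite well E_n = n²h²/(8m_eL²), so E_1 = h²/(8m_eL²) = (6.63×10^-34)²/(8·9.11×10^-31·(3.80×10^-9 m)²) = 4.177×10^-21 J.
Then E_5 = 5²·E_1 = 25·4.177×10^-21 J = 1.04×10^-19 J.

E_5 = 1.04×10^-19 J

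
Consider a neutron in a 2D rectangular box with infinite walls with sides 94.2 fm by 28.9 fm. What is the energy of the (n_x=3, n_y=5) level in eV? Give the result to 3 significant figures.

E = 6.33×10^6 eV

For a 2D rectangular well E = (h²/8m_n)·Σ n_i²/L_i² = (6.626×10^-34)²/(8·1.675×10^-27) · [3²/(94.2 fm)² + 5²/(28.9 fm)²].
Evaluating gives E = 1.014×10^-12 J = 6.33×10^6 eV.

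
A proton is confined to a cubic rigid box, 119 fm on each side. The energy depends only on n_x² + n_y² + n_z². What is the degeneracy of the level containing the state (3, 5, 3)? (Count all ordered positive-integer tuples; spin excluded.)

The level has n_x² + n_y² + n_z² = 43. The ordered positive-integer solutions are (3, 3, 5), (3, 5, 3), (5, 3, 3).
That gives 3 states.

degeneracy = 3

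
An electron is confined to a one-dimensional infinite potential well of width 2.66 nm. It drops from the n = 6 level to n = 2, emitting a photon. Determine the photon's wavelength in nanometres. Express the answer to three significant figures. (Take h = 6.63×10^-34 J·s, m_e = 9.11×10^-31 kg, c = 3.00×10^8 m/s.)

E_1 = h²/(8m_eL²) = 8.524×10^-21 J, so ΔE = (6² − 2²)E_1 = 2.728×10^-19 J.
λ = hc/ΔE = (6.63×10^-34·3.00×10^8)/2.728×10^-19 = 7.29×10^-7 m = 729 nm.

λ = 729 nm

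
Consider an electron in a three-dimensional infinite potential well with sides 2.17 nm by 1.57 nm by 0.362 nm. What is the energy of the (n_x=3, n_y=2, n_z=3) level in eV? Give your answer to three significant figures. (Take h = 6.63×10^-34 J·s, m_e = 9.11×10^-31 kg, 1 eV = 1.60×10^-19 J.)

For a 3D rectangular well E = (h²/8m_e)·Σ n_i²/L_i² = (6.63×10^-34)²/(8·9.11×10^-31) · [3²/(2.17 nm)² + 2²/(1.57 nm)² + 3²/(0.362 nm)²].
Evaluating gives E = 4.355×10^-18 J = 27.2 eV.

E = 27.2 eV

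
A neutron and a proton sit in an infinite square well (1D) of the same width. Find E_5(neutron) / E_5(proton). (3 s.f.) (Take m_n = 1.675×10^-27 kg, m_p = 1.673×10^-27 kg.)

E_n ∝ 1/m at fixed n and L, so the ratio is m_p/m_n = 1.673×10^-27/1.675×10^-27 = 0.999.

0.999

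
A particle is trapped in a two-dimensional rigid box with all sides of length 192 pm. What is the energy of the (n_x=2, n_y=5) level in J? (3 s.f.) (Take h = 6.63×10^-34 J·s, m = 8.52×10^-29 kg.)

E = 5.07×10^-19 J

For a 2D rectangular well E = (h²/8m)·Σ n_i²/L_i² = (6.63×10^-34)²/(8·8.52×10^-29) · [2²/(192 pm)² + 5²/(192 pm)²].
Evaluating gives E = 5.07×10^-19 J.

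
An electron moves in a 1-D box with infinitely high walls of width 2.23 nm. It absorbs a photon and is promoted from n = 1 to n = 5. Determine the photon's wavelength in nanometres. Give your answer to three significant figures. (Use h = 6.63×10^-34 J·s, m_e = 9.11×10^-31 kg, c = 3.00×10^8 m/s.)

λ = 683 nm

E_1 = h²/(8m_eL²) = 1.213×10^-20 J, so ΔE = (5² − 1²)E_1 = 2.911×10^-19 J.
λ = hc/ΔE = (6.63×10^-34·3.00×10^8)/2.911×10^-19 = 6.83×10^-7 m = 683 nm.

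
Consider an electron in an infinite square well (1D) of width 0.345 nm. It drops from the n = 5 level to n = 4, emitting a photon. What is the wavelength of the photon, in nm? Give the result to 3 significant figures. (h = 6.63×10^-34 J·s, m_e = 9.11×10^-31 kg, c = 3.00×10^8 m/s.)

E_1 = h²/(8m_eL²) = 5.067×10^-19 J, so ΔE = (5² − 4²)E_1 = 4.560×10^-18 J.
λ = hc/ΔE = (6.63×10^-34·3.00×10^8)/4.560×10^-18 = 4.36×10^-8 m = 43.6 nm.

λ = 43.6 nm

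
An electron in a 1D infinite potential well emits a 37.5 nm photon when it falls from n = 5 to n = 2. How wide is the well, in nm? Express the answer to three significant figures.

L = 0.489 nm

The photon carries ΔE = hc/λ = 6.626×10^-34·2.998×10^8/3.75×10^-8 m = 5.297×10^-18 J.
Since ΔE = (5² − 2²)E_1, E_1 = 2.522×10^-19 J, and L = h/√(8m_eE_1) = 4.89×10^-10 m = 0.489 nm.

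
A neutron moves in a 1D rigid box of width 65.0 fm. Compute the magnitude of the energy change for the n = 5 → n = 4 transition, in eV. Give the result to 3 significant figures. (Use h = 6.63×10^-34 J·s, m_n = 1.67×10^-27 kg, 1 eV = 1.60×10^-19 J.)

|ΔE| = 4.38×10^5 eV

E_1 = h²/(8m_nL²) = 7.787×10^-15 J.
|ΔE| = |5² − 4²|·E_1 = 9·7.787×10^-15 J = 7.008×10^-14 J = 4.38×10^5 eV.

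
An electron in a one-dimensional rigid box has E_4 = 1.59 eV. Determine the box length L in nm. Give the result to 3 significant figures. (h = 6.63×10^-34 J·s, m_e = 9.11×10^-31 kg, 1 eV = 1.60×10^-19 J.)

L = 1.95 nm

From E_n = n²h²/(8m_eL²), L = n·h/√(8m_eE_n).
E_4 = 1.59 eV = 2.544×10^-19 J, so L = 4·6.63×10^-34/√(8·9.11×10^-31·2.544×10^-19) = 1.95×10^-9 m = 1.95 nm.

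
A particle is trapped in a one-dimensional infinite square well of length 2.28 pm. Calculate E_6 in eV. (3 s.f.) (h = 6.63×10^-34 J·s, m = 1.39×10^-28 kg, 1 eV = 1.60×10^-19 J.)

For an infinite well E_n = n²h²/(8mL²), so E_1 = h²/(8mL²) = (6.63×10^-34)²/(8·1.39×10^-28·(2.28×10^-12 m)²) = 7.604×10^-17 J.
Then E_6 = 6²·E_1 = 36·7.604×10^-17 J = 2.737×10^-15 J.
Converting, E_6 = 2.737×10^-15 J / (1.60×10^-19 J/eV) = 1.71×10^4 eV.

E_6 = 1.71×10^4 eV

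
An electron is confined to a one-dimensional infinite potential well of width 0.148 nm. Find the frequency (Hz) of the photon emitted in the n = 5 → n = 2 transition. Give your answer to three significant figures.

f = 8.72×10^16 Hz

E_1 = h²/(8m_eL²) = 2.751×10^-18 J and ΔE = (5² − 2²)E_1 = 5.777×10^-17 J.
f = ΔE/h = 5.777×10^-17/6.626×10^-34 = 8.72×10^16 Hz.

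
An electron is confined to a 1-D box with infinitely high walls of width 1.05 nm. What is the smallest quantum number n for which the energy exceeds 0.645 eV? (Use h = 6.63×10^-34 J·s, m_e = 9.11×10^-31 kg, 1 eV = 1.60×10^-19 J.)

E_1 = h²/(8m_eL²) = 5.471×10^-20 J = 0.3419 eV.
Need n² > 0.645/0.3419 = 1.887, i.e. n > 1.374.
The smallest integer satisfying this is n = 2.

n = 2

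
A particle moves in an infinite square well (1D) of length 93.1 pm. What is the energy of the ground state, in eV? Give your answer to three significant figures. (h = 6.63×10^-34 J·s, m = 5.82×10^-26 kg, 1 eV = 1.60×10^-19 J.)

For an infinite well E_n = n²h²/(8mL²), so E_1 = h²/(8mL²) = (6.63×10^-34)²/(8·5.82×10^-26·(9.31×10^-11 m)²) = 1.089×10^-22 J.
Converting, E_1 = 1.089×10^-22 J / (1.60×10^-19 J/eV) = 6.81×10^-4 eV.

E_1 = 6.81×10^-4 eV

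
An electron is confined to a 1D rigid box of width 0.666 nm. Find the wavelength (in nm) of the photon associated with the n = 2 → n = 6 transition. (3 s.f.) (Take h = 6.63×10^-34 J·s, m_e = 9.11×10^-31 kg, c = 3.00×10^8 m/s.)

λ = 45.7 nm

E_1 = h²/(8m_eL²) = 1.360×10^-19 J, so ΔE = (6² − 2²)E_1 = 4.352×10^-18 J.
λ = hc/ΔE = (6.63×10^-34·3.00×10^8)/4.352×10^-18 = 4.57×10^-8 m = 45.7 nm.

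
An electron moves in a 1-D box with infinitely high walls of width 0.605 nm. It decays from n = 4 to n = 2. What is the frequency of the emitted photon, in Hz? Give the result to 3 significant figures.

f = 2.98×10^15 Hz

E_1 = h²/(8m_eL²) = 1.646×10^-19 J and ΔE = (4² − 2²)E_1 = 1.975×10^-18 J.
f = ΔE/h = 1.975×10^-18/6.626×10^-34 = 2.98×10^15 Hz.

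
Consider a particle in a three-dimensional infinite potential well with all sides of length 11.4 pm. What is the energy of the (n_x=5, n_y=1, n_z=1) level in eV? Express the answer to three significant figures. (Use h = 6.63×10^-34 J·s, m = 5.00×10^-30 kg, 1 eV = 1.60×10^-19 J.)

E = 1.43×10^4 eV

For a 3D rectangular well E = (h²/8m)·Σ n_i²/L_i² = (6.63×10^-34)²/(8·5.00×10^-30) · [5²/(11.4 pm)² + 1²/(11.4 pm)² + 1²/(11.4 pm)²].
Evaluating gives E = 2.283×10^-15 J = 1.43×10^4 eV.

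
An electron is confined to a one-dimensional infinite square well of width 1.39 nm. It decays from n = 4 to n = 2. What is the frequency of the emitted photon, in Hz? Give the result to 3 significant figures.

f = 5.65×10^14 Hz

E_1 = h²/(8m_eL²) = 3.118×10^-20 J and ΔE = (4² − 2²)E_1 = 3.742×10^-19 J.
f = ΔE/h = 3.742×10^-19/6.626×10^-34 = 5.65×10^14 Hz.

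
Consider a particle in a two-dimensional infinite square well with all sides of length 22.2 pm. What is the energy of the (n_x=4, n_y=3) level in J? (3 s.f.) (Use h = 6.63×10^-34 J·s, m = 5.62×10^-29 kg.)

E = 4.96×10^-17 J

For a 2D rectangular well E = (h²/8m)·Σ n_i²/L_i² = (6.63×10^-34)²/(8·5.62×10^-29) · [4²/(22.2 pm)² + 3²/(22.2 pm)²].
Evaluating gives E = 4.96×10^-17 J.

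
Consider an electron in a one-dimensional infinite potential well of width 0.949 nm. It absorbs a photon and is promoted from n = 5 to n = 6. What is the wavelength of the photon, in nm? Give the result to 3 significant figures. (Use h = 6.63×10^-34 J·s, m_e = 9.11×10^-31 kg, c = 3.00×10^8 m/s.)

λ = 270 nm

E_1 = h²/(8m_eL²) = 6.697×10^-20 J, so ΔE = (6² − 5²)E_1 = 7.367×10^-19 J.
λ = hc/ΔE = (6.63×10^-34·3.00×10^8)/7.367×10^-19 = 2.70×10^-7 m = 270 nm.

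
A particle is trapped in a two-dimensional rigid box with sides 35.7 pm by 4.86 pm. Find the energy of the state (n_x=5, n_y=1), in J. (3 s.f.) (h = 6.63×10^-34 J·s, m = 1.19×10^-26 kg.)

E = 2.86×10^-19 J

For a 2D rectangular well E = (h²/8m)·Σ n_i²/L_i² = (6.63×10^-34)²/(8·1.19×10^-26) · [5²/(35.7 pm)² + 1²/(4.86 pm)²].
Evaluating gives E = 2.86×10^-19 J.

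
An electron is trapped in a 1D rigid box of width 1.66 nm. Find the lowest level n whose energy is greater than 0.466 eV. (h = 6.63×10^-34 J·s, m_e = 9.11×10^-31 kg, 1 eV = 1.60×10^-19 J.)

n = 2

E_1 = h²/(8m_eL²) = 2.189×10^-20 J = 0.1368 eV.
Need n² > 0.466/0.1368 = 3.406, i.e. n > 1.846.
The smallest integer satisfying this is n = 2.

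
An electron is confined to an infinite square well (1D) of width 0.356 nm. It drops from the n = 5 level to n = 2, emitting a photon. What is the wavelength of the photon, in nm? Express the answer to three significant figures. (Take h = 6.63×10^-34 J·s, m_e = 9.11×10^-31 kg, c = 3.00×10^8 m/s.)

E_1 = h²/(8m_eL²) = 4.759×10^-19 J, so ΔE = (5² − 2²)E_1 = 9.994×10^-18 J.
λ = hc/ΔE = (6.63×10^-34·3.00×10^8)/9.994×10^-18 = 1.99×10^-8 m = 19.9 nm.

λ = 19.9 nm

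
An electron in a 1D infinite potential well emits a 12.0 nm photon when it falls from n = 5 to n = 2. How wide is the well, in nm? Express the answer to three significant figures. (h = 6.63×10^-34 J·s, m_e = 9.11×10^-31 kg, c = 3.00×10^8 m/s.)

The photon carries ΔE = hc/λ = 6.63×10^-34·3.00×10^8/1.20×10^-8 m = 1.657×10^-17 J.
Since ΔE = (5² − 2²)E_1, E_1 = 7.890×10^-19 J, and L = h/√(8m_eE_1) = 2.76×10^-10 m = 0.276 nm.

L = 0.276 nm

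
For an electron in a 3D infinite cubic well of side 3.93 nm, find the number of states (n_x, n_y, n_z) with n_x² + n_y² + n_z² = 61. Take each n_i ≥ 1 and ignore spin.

The level has n_x² + n_y² + n_z² = 61. The ordered positive-integer solutions are (3, 4, 6), (3, 6, 4), (4, 3, 6), (4, 6, 3), (6, 3, 4), (6, 4, 3).
That gives 6 states.

degeneracy = 6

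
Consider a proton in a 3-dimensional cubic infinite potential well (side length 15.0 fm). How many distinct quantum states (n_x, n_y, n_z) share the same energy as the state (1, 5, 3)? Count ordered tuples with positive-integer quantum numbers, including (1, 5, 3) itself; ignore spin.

The level has n_x² + n_y² + n_z² = 35. The ordered positive-integer solutions are (1, 3, 5), (1, 5, 3), (3, 1, 5), (3, 5, 1), (5, 1, 3), (5, 3, 1).
That gives 6 states.

degeneracy = 6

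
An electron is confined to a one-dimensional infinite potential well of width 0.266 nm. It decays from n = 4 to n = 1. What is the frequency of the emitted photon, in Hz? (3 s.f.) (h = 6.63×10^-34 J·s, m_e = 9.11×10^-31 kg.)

E_1 = h²/(8m_eL²) = 8.524×10^-19 J and ΔE = (4² − 1²)E_1 = 1.279×10^-17 J.
f = ΔE/h = 1.279×10^-17/6.63×10^-34 = 1.93×10^16 Hz.

f = 1.93×10^16 Hz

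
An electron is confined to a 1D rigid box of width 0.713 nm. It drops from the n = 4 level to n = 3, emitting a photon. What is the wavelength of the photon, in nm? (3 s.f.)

λ = 239 nm

E_1 = h²/(8m_eL²) = 1.185×10^-19 J, so ΔE = (4² − 3²)E_1 = 8.295×10^-19 J.
λ = hc/ΔE = (6.626×10^-34·2.998×10^8)/8.295×10^-19 = 2.39×10^-7 m = 239 nm.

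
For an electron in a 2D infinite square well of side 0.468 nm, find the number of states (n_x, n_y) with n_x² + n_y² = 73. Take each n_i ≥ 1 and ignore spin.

The level has n_x² + n_y² = 73. The ordered positive-integer solutions are (3, 8), (8, 3).
That gives 2 states.

degeneracy = 2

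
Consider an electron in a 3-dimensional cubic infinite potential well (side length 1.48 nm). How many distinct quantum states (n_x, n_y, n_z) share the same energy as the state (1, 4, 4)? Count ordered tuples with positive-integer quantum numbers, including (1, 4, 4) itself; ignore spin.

degeneracy = 6

The level has n_x² + n_y² + n_z² = 33. The ordered positive-integer solutions are (1, 4, 4), (2, 2, 5), (2, 5, 2), (4, 1, 4), (4, 4, 1), (5, 2, 2).
That gives 6 states.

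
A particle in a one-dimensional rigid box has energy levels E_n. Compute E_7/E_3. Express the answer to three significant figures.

E_n ∝ n², so E_7/E_3 = 7²/3² = 49/9 = 5.44.

5.44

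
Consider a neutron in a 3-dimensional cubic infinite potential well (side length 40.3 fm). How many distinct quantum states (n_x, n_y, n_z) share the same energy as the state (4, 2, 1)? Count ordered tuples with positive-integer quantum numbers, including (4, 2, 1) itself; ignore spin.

The level has n_x² + n_y² + n_z² = 21. The ordered positive-integer solutions are (1, 2, 4), (1, 4, 2), (2, 1, 4), (2, 4, 1), (4, 1, 2), (4, 2, 1).
That gives 6 states.

degeneracy = 6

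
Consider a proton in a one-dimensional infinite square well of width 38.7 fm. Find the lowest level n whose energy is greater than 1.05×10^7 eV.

E_1 = h²/(8m_pL²) = 2.190×10^-14 J = 1.367×10^5 eV.
Need n² > 1.05×10^7/1.367×10^5 = 76.81, i.e. n > 8.764.
The smallest integer satisfying this is n = 9.

n = 9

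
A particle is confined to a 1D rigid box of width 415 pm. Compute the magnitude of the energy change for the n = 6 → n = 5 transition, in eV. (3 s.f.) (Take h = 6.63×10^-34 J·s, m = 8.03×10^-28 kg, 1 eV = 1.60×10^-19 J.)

E_1 = h²/(8mL²) = 3.973×10^-22 J.
|ΔE| = |6² − 5²|·E_1 = 11·3.973×10^-22 J = 4.370×10^-21 J = 0.0273 eV.

|ΔE| = 0.0273 eV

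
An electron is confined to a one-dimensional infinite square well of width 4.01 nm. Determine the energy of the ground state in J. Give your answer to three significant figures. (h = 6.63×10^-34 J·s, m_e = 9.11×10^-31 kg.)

For an infinite well E_n = n²h²/(8m_eL²), so E_1 = h²/(8m_eL²) = (6.63×10^-34)²/(8·9.11×10^-31·(4.01×10^-9 m)²) = 3.751×10^-21 J.

E_1 = 3.75×10^-21 J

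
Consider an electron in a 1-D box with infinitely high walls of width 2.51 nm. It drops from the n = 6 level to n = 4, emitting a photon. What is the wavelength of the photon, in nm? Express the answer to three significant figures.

λ = 1.04×10^3 nm

E_1 = h²/(8m_eL²) = 9.563×10^-21 J, so ΔE = (6² − 4²)E_1 = 1.913×10^-19 J.
λ = hc/ΔE = (6.626×10^-34·2.998×10^8)/1.913×10^-19 = 1.04×10^-6 m = 1.04×10^3 nm.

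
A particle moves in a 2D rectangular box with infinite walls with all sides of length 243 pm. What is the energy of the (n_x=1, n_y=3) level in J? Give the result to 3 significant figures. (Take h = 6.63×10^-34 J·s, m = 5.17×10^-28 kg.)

For a 2D rectangular well E = (h²/8m)·Σ n_i²/L_i² = (6.63×10^-34)²/(8·5.17×10^-28) · [1²/(243 pm)² + 3²/(243 pm)²].
Evaluating gives E = 1.80×10^-20 J.

E = 1.80×10^-20 J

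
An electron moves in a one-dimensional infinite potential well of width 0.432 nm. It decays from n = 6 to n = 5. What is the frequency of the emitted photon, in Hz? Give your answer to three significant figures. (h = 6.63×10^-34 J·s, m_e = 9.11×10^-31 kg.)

f = 5.36×10^15 Hz

E_1 = h²/(8m_eL²) = 3.232×10^-19 J and ΔE = (6² − 5²)E_1 = 3.555×10^-18 J.
f = ΔE/h = 3.555×10^-18/6.63×10^-34 = 5.36×10^15 Hz.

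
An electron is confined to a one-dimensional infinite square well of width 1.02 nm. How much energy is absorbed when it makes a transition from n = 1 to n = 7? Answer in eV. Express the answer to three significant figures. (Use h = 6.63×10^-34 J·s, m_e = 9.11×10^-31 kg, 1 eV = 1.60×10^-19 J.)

|ΔE| = 17.4 eV

E_1 = h²/(8m_eL²) = 5.797×10^-20 J.
|ΔE| = |1² − 7²|·E_1 = 48·5.797×10^-20 J = 2.783×10^-18 J = 17.4 eV.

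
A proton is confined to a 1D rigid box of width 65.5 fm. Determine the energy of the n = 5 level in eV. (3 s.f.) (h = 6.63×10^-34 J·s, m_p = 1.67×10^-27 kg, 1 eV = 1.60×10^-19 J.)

E_5 = 1.20×10^6 eV

For an infinite well E_n = n²h²/(8m_pL²), so E_1 = h²/(8m_pL²) = (6.63×10^-34)²/(8·1.67×10^-27·(6.55×10^-14 m)²) = 7.669×10^-15 J.
Then E_5 = 5²·E_1 = 25·7.669×10^-15 J = 1.917×10^-13 J.
Converting, E_5 = 1.917×10^-13 J / (1.60×10^-19 J/eV) = 1.20×10^6 eV.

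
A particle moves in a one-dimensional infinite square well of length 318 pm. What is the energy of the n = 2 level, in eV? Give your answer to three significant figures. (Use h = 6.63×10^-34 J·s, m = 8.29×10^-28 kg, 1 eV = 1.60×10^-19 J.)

E_2 = 0.0164 eV

For an infinite well E_n = n²h²/(8mL²), so E_1 = h²/(8mL²) = (6.63×10^-34)²/(8·8.29×10^-28·(3.18×10^-10 m)²) = 6.554×10^-22 J.
Then E_2 = 2²·E_1 = 4·6.554×10^-22 J = 2.622×10^-21 J.
Converting, E_2 = 2.622×10^-21 J / (1.60×10^-19 J/eV) = 0.0164 eV.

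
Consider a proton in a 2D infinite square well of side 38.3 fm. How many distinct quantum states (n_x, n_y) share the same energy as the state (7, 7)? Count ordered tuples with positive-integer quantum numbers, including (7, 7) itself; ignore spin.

The level has n_x² + n_y² = 98. The ordered positive-integer solutions are (7, 7).
That gives 1 state.

degeneracy = 1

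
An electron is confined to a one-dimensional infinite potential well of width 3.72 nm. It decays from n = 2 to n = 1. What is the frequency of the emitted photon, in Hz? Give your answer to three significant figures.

E_1 = h²/(8m_eL²) = 4.354×10^-21 J and ΔE = (2² − 1²)E_1 = 1.306×10^-20 J.
f = ΔE/h = 1.306×10^-20/6.626×10^-34 = 1.97×10^13 Hz.

f = 1.97×10^13 Hz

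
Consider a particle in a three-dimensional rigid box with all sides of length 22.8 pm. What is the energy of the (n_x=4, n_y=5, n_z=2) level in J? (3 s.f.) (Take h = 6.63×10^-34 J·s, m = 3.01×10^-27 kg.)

For a 3D rectangular well E = (h²/8m)·Σ n_i²/L_i² = (6.63×10^-34)²/(8·3.01×10^-27) · [4²/(22.8 pm)² + 5²/(22.8 pm)² + 2²/(22.8 pm)²].
Evaluating gives E = 1.58×10^-18 J.

E = 1.58×10^-18 J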